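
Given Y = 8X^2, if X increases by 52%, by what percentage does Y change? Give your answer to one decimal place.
131.0%

For Y = 8X^2:
If X → X(1 + 0.52)
Then Y → Y · (1 + 0.52)^2
     = Y · 2.3104

Percentage change = ((1 + 0.52)^2 − 1) × 100% ≈ 131.0%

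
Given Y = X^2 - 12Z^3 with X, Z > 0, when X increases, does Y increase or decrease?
Y increases

Taking the partial derivative:
∂Y/∂X = 2X

∂Y/∂X = 2X > 0 (assuming positive values)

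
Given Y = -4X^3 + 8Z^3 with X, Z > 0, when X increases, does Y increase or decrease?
Y decreases

Taking the partial derivative:
∂Y/∂X = -12X^2

∂Y/∂X = -12X^2 < 0 (assuming positive values)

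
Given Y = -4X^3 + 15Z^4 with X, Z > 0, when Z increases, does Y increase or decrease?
Y increases

Taking the partial derivative:
∂Y/∂Z = 60Z^3

∂Y/∂Z = 60Z^3 > 0 (assuming positive values)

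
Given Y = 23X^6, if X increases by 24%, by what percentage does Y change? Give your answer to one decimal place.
263.5%

For Y = 23X^6:
If X → X(1 + 0.24)
Then Y → Y · (1 + 0.24)^6
     ≈ Y · 3.6352

Percentage change = ((1 + 0.24)^6 − 1) × 100% ≈ 263.5%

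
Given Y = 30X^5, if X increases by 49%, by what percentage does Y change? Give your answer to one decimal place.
634.4%

For Y = 30X^5:
If X → X(1 + 0.49)
Then Y → Y · (1 + 0.49)^5
     ≈ Y · 7.3440

Percentage change = ((1 + 0.49)^5 − 1) × 100% ≈ 634.4%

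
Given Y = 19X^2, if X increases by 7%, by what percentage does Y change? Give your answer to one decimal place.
14.5%

For Y = 19X^2:
If X → X(1 + 0.07)
Then Y → Y · (1 + 0.07)^2
     = Y · 1.1449

Percentage change = ((1 + 0.07)^2 − 1) × 100% ≈ 14.5%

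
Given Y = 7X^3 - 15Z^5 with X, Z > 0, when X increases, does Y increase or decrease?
Y increases

Taking the partial derivative:
∂Y/∂X = 21X^2

∂Y/∂X = 21X^2 > 0 (assuming positive values)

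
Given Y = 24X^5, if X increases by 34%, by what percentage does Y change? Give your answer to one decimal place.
332.0%

For Y = 24X^5:
If X → X(1 + 0.34)
Then Y → Y · (1 + 0.34)^5
     ≈ Y · 4.3204

Percentage change = ((1 + 0.34)^5 − 1) × 100% ≈ 332.0%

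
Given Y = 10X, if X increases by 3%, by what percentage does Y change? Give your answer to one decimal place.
3.0%

For Y = 10X:
If X → X(1 + 0.03)
Then Y → Y · (1 + 0.03)^1
     = Y · 1.0300

Percentage change = ((1 + 0.03)^1 − 1) × 100% = 3.0%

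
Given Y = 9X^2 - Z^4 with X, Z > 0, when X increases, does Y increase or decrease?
Y increases

Taking the partial derivative:
∂Y/∂X = 18X

∂Y/∂X = 18X > 0 (assuming positive values)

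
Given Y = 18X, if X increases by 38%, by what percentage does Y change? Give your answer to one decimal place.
38.0%

For Y = 18X:
If X → X(1 + 0.38)
Then Y → Y · (1 + 0.38)^1
     = Y · 1.3800

Percentage change = ((1 + 0.38)^1 − 1) × 100% = 38.0%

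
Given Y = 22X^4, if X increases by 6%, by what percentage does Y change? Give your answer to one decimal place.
26.2%

For Y = 22X^4:
If X → X(1 + 0.06)
Then Y → Y · (1 + 0.06)^4
     ≈ Y · 1.2625

Percentage change = ((1 + 0.06)^4 − 1) × 100% ≈ 26.2%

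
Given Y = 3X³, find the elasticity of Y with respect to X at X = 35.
Elasticity = 3

Elasticity = (dY/dX) · (X/Y)

dY/dX = 9·X²
At X = 35: dY/dX = 11025, Y = 128625

Elasticity = 11025 · (35 / 128625) = 3

Interpretation: for a small percentage change in X, the percentage change in Y is approximately 3.00 times as large.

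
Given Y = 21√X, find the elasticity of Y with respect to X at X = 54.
Elasticity = 1/2

Elasticity = (dY/dX) · (X/Y)

dY/dX = 21/(2·√X)
At X = 54: dY/dX = 7·√6/12, Y = 63·√6

Elasticity = (7·√6/12) · (54 / (63·√6)) = 1/2

Interpretation: for a small percentage change in X, the percentage change in Y is approximately 0.50 times as large.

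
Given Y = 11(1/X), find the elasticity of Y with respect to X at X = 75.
Elasticity = -1

Elasticity = (dY/dX) · (X/Y)

dY/dX = -11/X²
At X = 75: dY/dX = -11/5625, Y = 11/75

Elasticity = (-11/5625) · (75 / (11/75)) = -1

Interpretation: for a small percentage change in X, the percentage change in Y is approximately -1.00 times as large.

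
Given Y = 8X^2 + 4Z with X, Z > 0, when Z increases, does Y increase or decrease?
Y increases

Taking the partial derivative:
∂Y/∂Z = 4

∂Y/∂Z = 4 > 0 (assuming positive values)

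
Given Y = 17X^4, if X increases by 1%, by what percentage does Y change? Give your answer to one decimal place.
4.1%

For Y = 17X^4:
If X → X(1 + 0.01)
Then Y → Y · (1 + 0.01)^4
     ≈ Y · 1.0406

Percentage change = ((1 + 0.01)^4 − 1) × 100% ≈ 4.1%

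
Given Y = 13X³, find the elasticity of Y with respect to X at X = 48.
Elasticity = 3

Elasticity = (dY/dX) · (X/Y)

dY/dX = 39·X²
At X = 48: dY/dX = 89856, Y = 1437696

Elasticity = 89856 · (48 / 1437696) = 3

Interpretation: for a small percentage change in X, the percentage change in Y is approximately 3.00 times as large.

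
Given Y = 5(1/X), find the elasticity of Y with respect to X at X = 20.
Elasticity = -1

Elasticity = (dY/dX) · (X/Y)

dY/dX = -5/X²
At X = 20: dY/dX = -1/80, Y = 1/4

Elasticity = (-1/80) · (20 / (1/4)) = -1

Interpretation: for a small percentage change in X, the percentage change in Y is approximately -1.00 times as large.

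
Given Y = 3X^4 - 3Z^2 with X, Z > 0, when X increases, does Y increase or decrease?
Y increases

Taking the partial derivative:
∂Y/∂X = 12X^3

∂Y/∂X = 12X^3 > 0 (assuming positive values)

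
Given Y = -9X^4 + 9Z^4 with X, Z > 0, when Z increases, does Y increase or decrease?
Y increases

Taking the partial derivative:
∂Y/∂Z = 36Z^3

∂Y/∂Z = 36Z^3 > 0 (assuming positive values)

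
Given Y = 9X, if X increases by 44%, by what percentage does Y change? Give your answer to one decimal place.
44.0%

For Y = 9X:
If X → X(1 + 0.44)
Then Y → Y · (1 + 0.44)^1
     = Y · 1.4400

Percentage change = ((1 + 0.44)^1 − 1) × 100% = 44.0%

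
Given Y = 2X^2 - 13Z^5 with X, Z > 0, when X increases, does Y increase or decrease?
Y increases

Taking the partial derivative:
∂Y/∂X = 4X

∂Y/∂X = 4X > 0 (assuming positive values)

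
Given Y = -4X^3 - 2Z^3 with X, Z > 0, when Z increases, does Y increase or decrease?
Y decreases

Taking the partial derivative:
∂Y/∂Z = -6Z^2

∂Y/∂Z = -6Z^2 < 0 (assuming positive values)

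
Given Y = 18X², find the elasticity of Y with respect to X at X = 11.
Elasticity = 2

Elasticity = (dY/dX) · (X/Y)

dY/dX = 36·X
At X = 11: dY/dX = 396, Y = 2178

Elasticity = 396 · (11 / 2178) = 2

Interpretation: for a small percentage change in X, the percentage change in Y is approximately 2.00 times as large.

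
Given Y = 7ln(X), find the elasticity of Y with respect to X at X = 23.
Elasticity = 1/ln(23) ≈ 0.3189

Elasticity = (dY/dX) · (X/Y)

dY/dX = 7/X
At X = 23: dY/dX = 7/23, Y = 7·ln(23)

Elasticity = (7/23) · (23 / (7·ln(23))) = 1/ln(23) ≈ 0.3189

Interpretation: for a small percentage change in X, the percentage change in Y is approximately 0.32 times as large.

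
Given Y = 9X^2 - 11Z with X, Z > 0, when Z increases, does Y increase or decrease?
Y decreases

Taking the partial derivative:
∂Y/∂Z = -11

∂Y/∂Z = -11 < 0 (assuming positive values)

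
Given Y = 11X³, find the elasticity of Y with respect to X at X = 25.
Elasticity = 3

Elasticity = (dY/dX) · (X/Y)

dY/dX = 33·X²
At X = 25: dY/dX = 20625, Y = 171875

Elasticity = 20625 · (25 / 171875) = 3

Interpretation: for a small percentage change in X, the percentage change in Y is approximately 3.00 times as large.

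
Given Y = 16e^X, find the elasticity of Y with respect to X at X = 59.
Elasticity = 59

Elasticity = (dY/dX) · (X/Y)

dY/dX = 16·e^X
At X = 59: dY/dX = 16·e^59, Y = 16·e^59

Elasticity = (16·e^59) · (59 / (16·e^59)) = 59

Interpretation: for a small percentage change in X, the percentage change in Y is approximately 59.00 times as large.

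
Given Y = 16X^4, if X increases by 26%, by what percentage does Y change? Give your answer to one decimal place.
152.0%

For Y = 16X^4:
If X → X(1 + 0.26)
Then Y → Y · (1 + 0.26)^4
     ≈ Y · 2.5205

Percentage change = ((1 + 0.26)^4 − 1) × 100% ≈ 152.0%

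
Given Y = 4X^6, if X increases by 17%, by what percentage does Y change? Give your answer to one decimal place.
156.5%

For Y = 4X^6:
If X → X(1 + 0.17)
Then Y → Y · (1 + 0.17)^6
     ≈ Y · 2.5652

Percentage change = ((1 + 0.17)^6 − 1) × 100% ≈ 156.5%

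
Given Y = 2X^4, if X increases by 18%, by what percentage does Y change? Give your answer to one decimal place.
93.9%

For Y = 2X^4:
If X → X(1 + 0.18)
Then Y → Y · (1 + 0.18)^4
     ≈ Y · 1.9388

Percentage change = ((1 + 0.18)^4 − 1) × 100% ≈ 93.9%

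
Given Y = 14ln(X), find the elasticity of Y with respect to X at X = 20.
Elasticity = 1/ln(20) ≈ 0.3338

Elasticity = (dY/dX) · (X/Y)

dY/dX = 14/X
At X = 20: dY/dX = 7/10, Y = 14·ln(20)

Elasticity = (7/10) · (20 / (14·ln(20))) = 1/ln(20) ≈ 0.3338

Interpretation: for a small percentage change in X, the percentage change in Y is approximately 0.33 times as large.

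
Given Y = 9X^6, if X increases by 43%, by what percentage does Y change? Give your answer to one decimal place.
755.1%

For Y = 9X^6:
If X → X(1 + 0.43)
Then Y → Y · (1 + 0.43)^6
     ≈ Y · 8.5510

Percentage change = ((1 + 0.43)^6 − 1) × 100% ≈ 755.1%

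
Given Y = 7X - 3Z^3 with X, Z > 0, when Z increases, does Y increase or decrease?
Y decreases

Taking the partial derivative:
∂Y/∂Z = -9Z^2

∂Y/∂Z = -9Z^2 < 0 (assuming positive values)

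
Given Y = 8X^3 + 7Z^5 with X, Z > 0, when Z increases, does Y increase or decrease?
Y increases

Taking the partial derivative:
∂Y/∂Z = 35Z^4

∂Y/∂Z = 35Z^4 > 0 (assuming positive values)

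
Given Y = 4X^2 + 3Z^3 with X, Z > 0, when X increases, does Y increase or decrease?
Y increases

Taking the partial derivative:
∂Y/∂X = 8X

∂Y/∂X = 8X > 0 (assuming positive values)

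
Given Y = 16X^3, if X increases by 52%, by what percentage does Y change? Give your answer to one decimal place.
251.2%

For Y = 16X^3:
If X → X(1 + 0.52)
Then Y → Y · (1 + 0.52)^3
     ≈ Y · 3.5118

Percentage change = ((1 + 0.52)^3 − 1) × 100% ≈ 251.2%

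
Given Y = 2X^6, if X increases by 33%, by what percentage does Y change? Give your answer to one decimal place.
453.5%

For Y = 2X^6:
If X → X(1 + 0.33)
Then Y → Y · (1 + 0.33)^6
     ≈ Y · 5.5349

Percentage change = ((1 + 0.33)^6 − 1) × 100% ≈ 453.5%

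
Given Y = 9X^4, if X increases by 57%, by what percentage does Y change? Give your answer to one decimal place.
507.6%

For Y = 9X^4:
If X → X(1 + 0.57)
Then Y → Y · (1 + 0.57)^4
     ≈ Y · 6.0757

Percentage change = ((1 + 0.57)^4 − 1) × 100% ≈ 507.6%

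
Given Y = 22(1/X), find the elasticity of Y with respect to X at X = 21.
Elasticity = -1

Elasticity = (dY/dX) · (X/Y)

dY/dX = -22/X²
At X = 21: dY/dX = -22/441, Y = 22/21

Elasticity = (-22/441) · (21 / (22/21)) = -1

Interpretation: for a small percentage change in X, the percentage change in Y is approximately -1.00 times as large.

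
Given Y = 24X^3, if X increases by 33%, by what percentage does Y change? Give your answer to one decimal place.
135.3%

For Y = 24X^3:
If X → X(1 + 0.33)
Then Y → Y · (1 + 0.33)^3
     ≈ Y · 2.3526

Percentage change = ((1 + 0.33)^3 − 1) × 100% ≈ 135.3%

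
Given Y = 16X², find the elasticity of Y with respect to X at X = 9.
Elasticity = 2

Elasticity = (dY/dX) · (X/Y)

dY/dX = 32·X
At X = 9: dY/dX = 288, Y = 1296

Elasticity = 288 · (9 / 1296) = 2

Interpretation: for a small percentage change in X, the percentage change in Y is approximately 2.00 times as large.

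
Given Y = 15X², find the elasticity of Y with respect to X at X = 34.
Elasticity = 2

Elasticity = (dY/dX) · (X/Y)

dY/dX = 30·X
At X = 34: dY/dX = 1020, Y = 17340

Elasticity = 1020 · (34 / 17340) = 2

Interpretation: for a small percentage change in X, the percentage change in Y is approximately 2.00 times as large.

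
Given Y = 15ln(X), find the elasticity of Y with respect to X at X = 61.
Elasticity = 1/ln(61) ≈ 0.2433

Elasticity = (dY/dX) · (X/Y)

dY/dX = 15/X
At X = 61: dY/dX = 15/61, Y = 15·ln(61)

Elasticity = (15/61) · (61 / (15·ln(61))) = 1/ln(61) ≈ 0.2433

Interpretation: for a small percentage change in X, the percentage change in Y is approximately 0.24 times as large.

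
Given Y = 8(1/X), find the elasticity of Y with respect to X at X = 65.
Elasticity = -1

Elasticity = (dY/dX) · (X/Y)

dY/dX = -8/X²
At X = 65: dY/dX = -8/4225, Y = 8/65

Elasticity = (-8/4225) · (65 / (8/65)) = -1

Interpretation: for a small percentage change in X, the percentage change in Y is approximately -1.00 times as large.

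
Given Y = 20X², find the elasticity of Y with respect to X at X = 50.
Elasticity = 2

Elasticity = (dY/dX) · (X/Y)

dY/dX = 40·X
At X = 50: dY/dX = 2000, Y = 50000

Elasticity = 2000 · (50 / 50000) = 2

Interpretation: for a small percentage change in X, the percentage change in Y is approximately 2.00 times as large.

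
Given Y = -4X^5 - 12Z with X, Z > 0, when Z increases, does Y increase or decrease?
Y decreases

Taking the partial derivative:
∂Y/∂Z = -12

∂Y/∂Z = -12 < 0 (assuming positive values)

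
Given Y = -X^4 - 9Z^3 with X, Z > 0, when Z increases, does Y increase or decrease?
Y decreases

Taking the partial derivative:
∂Y/∂Z = -27Z^2

∂Y/∂Z = -27Z^2 < 0 (assuming positive values)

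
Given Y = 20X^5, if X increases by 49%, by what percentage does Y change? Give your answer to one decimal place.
634.4%

For Y = 20X^5:
If X → X(1 + 0.49)
Then Y → Y · (1 + 0.49)^5
     ≈ Y · 7.3440

Percentage change = ((1 + 0.49)^5 − 1) × 100% ≈ 634.4%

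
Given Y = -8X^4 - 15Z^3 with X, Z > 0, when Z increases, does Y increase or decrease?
Y decreases

Taking the partial derivative:
∂Y/∂Z = -45Z^2

∂Y/∂Z = -45Z^2 < 0 (assuming positive values)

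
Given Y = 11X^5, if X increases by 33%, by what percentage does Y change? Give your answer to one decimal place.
316.2%

For Y = 11X^5:
If X → X(1 + 0.33)
Then Y → Y · (1 + 0.33)^5
     ≈ Y · 4.1616

Percentage change = ((1 + 0.33)^5 − 1) × 100% ≈ 316.2%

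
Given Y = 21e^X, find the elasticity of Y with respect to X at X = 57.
Elasticity = 57

Elasticity = (dY/dX) · (X/Y)

dY/dX = 21·e^X
At X = 57: dY/dX = 21·e^57, Y = 21·e^57

Elasticity = (21·e^57) · (57 / (21·e^57)) = 57

Interpretation: for a small percentage change in X, the percentage change in Y is approximately 57.00 times as large.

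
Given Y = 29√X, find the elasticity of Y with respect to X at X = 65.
Elasticity = 1/2

Elasticity = (dY/dX) · (X/Y)

dY/dX = 29/(2·√X)
At X = 65: dY/dX = 29·√65/130, Y = 29·√65

Elasticity = (29·√65/130) · (65 / (29·√65)) = 1/2

Interpretation: for a small percentage change in X, the percentage change in Y is approximately 0.50 times as large.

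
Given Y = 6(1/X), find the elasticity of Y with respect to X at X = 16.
Elasticity = -1

Elasticity = (dY/dX) · (X/Y)

dY/dX = -6/X²
At X = 16: dY/dX = -3/128, Y = 3/8

Elasticity = (-3/128) · (16 / (3/8)) = -1

Interpretation: for a small percentage change in X, the percentage change in Y is approximately -1.00 times as large.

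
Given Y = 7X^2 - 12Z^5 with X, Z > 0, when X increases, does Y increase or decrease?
Y increases

Taking the partial derivative:
∂Y/∂X = 14X

∂Y/∂X = 14X > 0 (assuming positive values)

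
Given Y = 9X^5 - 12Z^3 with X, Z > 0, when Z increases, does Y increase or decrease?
Y decreases

Taking the partial derivative:
∂Y/∂Z = -36Z^2

∂Y/∂Z = -36Z^2 < 0 (assuming positive values)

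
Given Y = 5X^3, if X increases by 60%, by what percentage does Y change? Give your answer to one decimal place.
309.6%

For Y = 5X^3:
If X → X(1 + 0.6)
Then Y → Y · (1 + 0.6)^3
     = Y · 4.0960

Percentage change = ((1 + 0.6)^3 − 1) × 100% = 309.6%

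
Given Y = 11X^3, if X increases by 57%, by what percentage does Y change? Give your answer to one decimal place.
287.0%

For Y = 11X^3:
If X → X(1 + 0.57)
Then Y → Y · (1 + 0.57)^3
     ≈ Y · 3.8699

Percentage change = ((1 + 0.57)^3 − 1) × 100% ≈ 287.0%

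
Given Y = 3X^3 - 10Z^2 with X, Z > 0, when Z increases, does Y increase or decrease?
Y decreases

Taking the partial derivative:
∂Y/∂Z = -20Z

∂Y/∂Z = -20Z < 0 (assuming positive values)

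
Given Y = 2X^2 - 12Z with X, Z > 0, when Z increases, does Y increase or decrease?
Y decreases

Taking the partial derivative:
∂Y/∂Z = -12

∂Y/∂Z = -12 < 0 (assuming positive values)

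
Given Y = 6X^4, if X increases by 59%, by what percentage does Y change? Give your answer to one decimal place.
539.1%

For Y = 6X^4:
If X → X(1 + 0.59)
Then Y → Y · (1 + 0.59)^4
     ≈ Y · 6.3913

Percentage change = ((1 + 0.59)^4 − 1) × 100% ≈ 539.1%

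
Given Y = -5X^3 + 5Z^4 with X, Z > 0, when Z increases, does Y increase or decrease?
Y increases

Taking the partial derivative:
∂Y/∂Z = 20Z^3

∂Y/∂Z = 20Z^3 > 0 (assuming positive values)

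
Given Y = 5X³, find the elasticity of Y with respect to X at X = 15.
Elasticity = 3

Elasticity = (dY/dX) · (X/Y)

dY/dX = 15·X²
At X = 15: dY/dX = 3375, Y = 16875

Elasticity = 3375 · (15 / 16875) = 3

Interpretation: for a small percentage change in X, the percentage change in Y is approximately 3.00 times as large.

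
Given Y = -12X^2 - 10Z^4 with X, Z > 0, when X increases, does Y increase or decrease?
Y decreases

Taking the partial derivative:
∂Y/∂X = -24X

∂Y/∂X = -24X < 0 (assuming positive values)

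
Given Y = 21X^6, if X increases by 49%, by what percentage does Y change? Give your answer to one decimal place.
994.3%

For Y = 21X^6:
If X → X(1 + 0.49)
Then Y → Y · (1 + 0.49)^6
     ≈ Y · 10.9425

Percentage change = ((1 + 0.49)^6 − 1) × 100% ≈ 994.3%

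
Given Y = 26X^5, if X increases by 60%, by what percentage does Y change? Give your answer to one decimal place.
948.6%

For Y = 26X^5:
If X → X(1 + 0.6)
Then Y → Y · (1 + 0.6)^5
     ≈ Y · 10.4858

Percentage change = ((1 + 0.6)^5 − 1) × 100% ≈ 948.6%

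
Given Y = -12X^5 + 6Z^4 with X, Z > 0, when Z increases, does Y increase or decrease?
Y increases

Taking the partial derivative:
∂Y/∂Z = 24Z^3

∂Y/∂Z = 24Z^3 > 0 (assuming positive values)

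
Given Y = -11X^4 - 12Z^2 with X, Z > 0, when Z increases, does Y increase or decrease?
Y decreases

Taking the partial derivative:
∂Y/∂Z = -24Z

∂Y/∂Z = -24Z < 0 (assuming positive values)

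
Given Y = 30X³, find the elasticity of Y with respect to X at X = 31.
Elasticity = 3

Elasticity = (dY/dX) · (X/Y)

dY/dX = 90·X²
At X = 31: dY/dX = 86490, Y = 893730

Elasticity = 86490 · (31 / 893730) = 3

Interpretation: for a small percentage change in X, the percentage change in Y is approximately 3.00 times as large.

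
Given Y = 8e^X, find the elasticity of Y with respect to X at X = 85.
Elasticity = 85

Elasticity = (dY/dX) · (X/Y)

dY/dX = 8·e^X
At X = 85: dY/dX = 8·e^85, Y = 8·e^85

Elasticity = (8·e^85) · (85 / (8·e^85)) = 85

Interpretation: for a small percentage change in X, the percentage change in Y is approximately 85.00 times as large.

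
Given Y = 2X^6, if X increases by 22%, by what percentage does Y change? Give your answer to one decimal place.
229.7%

For Y = 2X^6:
If X → X(1 + 0.22)
Then Y → Y · (1 + 0.22)^6
     ≈ Y · 3.2973

Percentage change = ((1 + 0.22)^6 − 1) × 100% ≈ 229.7%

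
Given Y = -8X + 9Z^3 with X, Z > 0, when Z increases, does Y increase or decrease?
Y increases

Taking the partial derivative:
∂Y/∂Z = 27Z^2

∂Y/∂Z = 27Z^2 > 0 (assuming positive values)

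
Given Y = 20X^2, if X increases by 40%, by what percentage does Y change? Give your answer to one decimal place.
96.0%

For Y = 20X^2:
If X → X(1 + 0.4)
Then Y → Y · (1 + 0.4)^2
     = Y · 1.9600

Percentage change = ((1 + 0.4)^2 − 1) × 100% = 96.0%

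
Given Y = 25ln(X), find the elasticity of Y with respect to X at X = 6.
Elasticity = 1/ln(6) ≈ 0.5581

Elasticity = (dY/dX) · (X/Y)

dY/dX = 25/X
At X = 6: dY/dX = 25/6, Y = 25·ln(6)

Elasticity = (25/6) · (6 / (25·ln(6))) = 1/ln(6) ≈ 0.5581

Interpretation: for a small percentage change in X, the percentage change in Y is approximately 0.56 times as large.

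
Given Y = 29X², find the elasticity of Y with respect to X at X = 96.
Elasticity = 2

Elasticity = (dY/dX) · (X/Y)

dY/dX = 58·X
At X = 96: dY/dX = 5568, Y = 267264

Elasticity = 5568 · (96 / 267264) = 2

Interpretation: for a small percentage change in X, the percentage change in Y is approximately 2.00 times as large.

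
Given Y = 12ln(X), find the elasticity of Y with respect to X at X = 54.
Elasticity = 1/ln(54) ≈ 0.2507

Elasticity = (dY/dX) · (X/Y)

dY/dX = 12/X
At X = 54: dY/dX = 2/9, Y = 12·ln(54)

Elasticity = (2/9) · (54 / (12·ln(54))) = 1/ln(54) ≈ 0.2507

Interpretation: for a small percentage change in X, the percentage change in Y is approximately 0.25 times as large.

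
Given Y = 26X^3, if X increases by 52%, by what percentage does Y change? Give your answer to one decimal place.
251.2%

For Y = 26X^3:
If X → X(1 + 0.52)
Then Y → Y · (1 + 0.52)^3
     ≈ Y · 3.5118

Percentage change = ((1 + 0.52)^3 − 1) × 100% ≈ 251.2%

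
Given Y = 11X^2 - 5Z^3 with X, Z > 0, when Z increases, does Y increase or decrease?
Y decreases

Taking the partial derivative:
∂Y/∂Z = -15Z^2

∂Y/∂Z = -15Z^2 < 0 (assuming positive values)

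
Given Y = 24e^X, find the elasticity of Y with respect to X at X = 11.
Elasticity = 11

Elasticity = (dY/dX) · (X/Y)

dY/dX = 24·e^X
At X = 11: dY/dX = 24·e^11, Y = 24·e^11

Elasticity = (24·e^11) · (11 / (24·e^11)) = 11

Interpretation: for a small percentage change in X, the percentage change in Y is approximately 11.00 times as large.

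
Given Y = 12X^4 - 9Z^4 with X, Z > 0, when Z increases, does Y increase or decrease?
Y decreases

Taking the partial derivative:
∂Y/∂Z = -36Z^3

∂Y/∂Z = -36Z^3 < 0 (assuming positive values)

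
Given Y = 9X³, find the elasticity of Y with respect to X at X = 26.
Elasticity = 3

Elasticity = (dY/dX) · (X/Y)

dY/dX = 27·X²
At X = 26: dY/dX = 18252, Y = 158184

Elasticity = 18252 · (26 / 158184) = 3

Interpretation: for a small percentage change in X, the percentage change in Y is approximately 3.00 times as large.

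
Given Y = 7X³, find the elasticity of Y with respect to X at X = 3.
Elasticity = 3

Elasticity = (dY/dX) · (X/Y)

dY/dX = 21·X²
At X = 3: dY/dX = 189, Y = 189

Elasticity = 189 · (3 / 189) = 3

Interpretation: for a small percentage change in X, the percentage change in Y is approximately 3.00 times as large.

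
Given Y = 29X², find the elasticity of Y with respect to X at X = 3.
Elasticity = 2

Elasticity = (dY/dX) · (X/Y)

dY/dX = 58·X
At X = 3: dY/dX = 174, Y = 261

Elasticity = 174 · (3 / 261) = 2

Interpretation: for a small percentage change in X, the percentage change in Y is approximately 2.00 times as large.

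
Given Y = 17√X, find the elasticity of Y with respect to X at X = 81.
Elasticity = 1/2

Elasticity = (dY/dX) · (X/Y)

dY/dX = 17/(2·√X)
At X = 81: dY/dX = 17/18, Y = 153

Elasticity = (17/18) · (81 / 153) = 1/2

Interpretation: for a small percentage change in X, the percentage change in Y is approximately 0.50 times as large.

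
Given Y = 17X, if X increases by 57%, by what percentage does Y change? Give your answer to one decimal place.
57.0%

For Y = 17X:
If X → X(1 + 0.57)
Then Y → Y · (1 + 0.57)^1
     = Y · 1.5700

Percentage change = ((1 + 0.57)^1 − 1) × 100% = 57.0%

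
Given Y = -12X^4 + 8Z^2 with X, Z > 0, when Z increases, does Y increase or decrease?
Y increases

Taking the partial derivative:
∂Y/∂Z = 16Z

∂Y/∂Z = 16Z > 0 (assuming positive values)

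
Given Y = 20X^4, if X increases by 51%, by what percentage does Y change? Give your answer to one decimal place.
419.9%

For Y = 20X^4:
If X → X(1 + 0.51)
Then Y → Y · (1 + 0.51)^4
     ≈ Y · 5.1989

Percentage change = ((1 + 0.51)^4 − 1) × 100% ≈ 419.9%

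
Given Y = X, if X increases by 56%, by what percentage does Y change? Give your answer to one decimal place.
56.0%

For Y = X:
If X → X(1 + 0.56)
Then Y → Y · (1 + 0.56)^1
     = Y · 1.5600

Percentage change = ((1 + 0.56)^1 − 1) × 100% = 56.0%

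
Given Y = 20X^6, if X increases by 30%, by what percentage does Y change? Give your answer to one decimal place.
382.7%

For Y = 20X^6:
If X → X(1 + 0.3)
Then Y → Y · (1 + 0.3)^6
     ≈ Y · 4.8268

Percentage change = ((1 + 0.3)^6 − 1) × 100% ≈ 382.7%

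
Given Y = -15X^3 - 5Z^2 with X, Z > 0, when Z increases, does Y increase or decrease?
Y decreases

Taking the partial derivative:
∂Y/∂Z = -10Z

∂Y/∂Z = -10Z < 0 (assuming positive values)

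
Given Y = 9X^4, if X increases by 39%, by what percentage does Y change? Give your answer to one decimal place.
273.3%

For Y = 9X^4:
If X → X(1 + 0.39)
Then Y → Y · (1 + 0.39)^4
     ≈ Y · 3.7330

Percentage change = ((1 + 0.39)^4 − 1) × 100% ≈ 273.3%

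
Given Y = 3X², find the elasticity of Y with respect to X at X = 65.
Elasticity = 2

Elasticity = (dY/dX) · (X/Y)

dY/dX = 6·X
At X = 65: dY/dX = 390, Y = 12675

Elasticity = 390 · (65 / 12675) = 2

Interpretation: for a small percentage change in X, the percentage change in Y is approximately 2.00 times as large.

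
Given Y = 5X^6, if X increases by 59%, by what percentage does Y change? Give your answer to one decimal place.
1515.8%

For Y = 5X^6:
If X → X(1 + 0.59)
Then Y → Y · (1 + 0.59)^6
     ≈ Y · 16.1578

Percentage change = ((1 + 0.59)^6 − 1) × 100% ≈ 1515.8%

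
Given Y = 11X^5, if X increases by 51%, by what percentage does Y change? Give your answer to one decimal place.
685.0%

For Y = 11X^5:
If X → X(1 + 0.51)
Then Y → Y · (1 + 0.51)^5
     ≈ Y · 7.8503

Percentage change = ((1 + 0.51)^5 − 1) × 100% ≈ 685.0%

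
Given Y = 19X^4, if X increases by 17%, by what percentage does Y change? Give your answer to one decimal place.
87.4%

For Y = 19X^4:
If X → X(1 + 0.17)
Then Y → Y · (1 + 0.17)^4
     ≈ Y · 1.8739

Percentage change = ((1 + 0.17)^4 − 1) × 100% ≈ 87.4%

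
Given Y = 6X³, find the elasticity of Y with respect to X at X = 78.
Elasticity = 3

Elasticity = (dY/dX) · (X/Y)

dY/dX = 18·X²
At X = 78: dY/dX = 109512, Y = 2847312

Elasticity = 109512 · (78 / 2847312) = 3

Interpretation: for a small percentage change in X, the percentage change in Y is approximately 3.00 times as large.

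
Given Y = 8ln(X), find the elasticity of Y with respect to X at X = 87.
Elasticity = 1/ln(87) ≈ 0.2239

Elasticity = (dY/dX) · (X/Y)

dY/dX = 8/X
At X = 87: dY/dX = 8/87, Y = 8·ln(87)

Elasticity = (8/87) · (87 / (8·ln(87))) = 1/ln(87) ≈ 0.2239

Interpretation: for a small percentage change in X, the percentage change in Y is approximately 0.22 times as large.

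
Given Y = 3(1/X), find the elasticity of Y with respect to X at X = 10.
Elasticity = -1

Elasticity = (dY/dX) · (X/Y)

dY/dX = -3/X²
At X = 10: dY/dX = -3/100, Y = 3/10

Elasticity = (-3/100) · (10 / (3/10)) = -1

Interpretation: for a small percentage change in X, the percentage change in Y is approximately -1.00 times as large.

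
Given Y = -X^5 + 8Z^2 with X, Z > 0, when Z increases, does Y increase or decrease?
Y increases

Taking the partial derivative:
∂Y/∂Z = 16Z

∂Y/∂Z = 16Z > 0 (assuming positive values)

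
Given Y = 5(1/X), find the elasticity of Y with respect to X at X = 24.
Elasticity = -1

Elasticity = (dY/dX) · (X/Y)

dY/dX = -5/X²
At X = 24: dY/dX = -5/576, Y = 5/24

Elasticity = (-5/576) · (24 / (5/24)) = -1

Interpretation: for a small percentage change in X, the percentage change in Y is approximately -1.00 times as large.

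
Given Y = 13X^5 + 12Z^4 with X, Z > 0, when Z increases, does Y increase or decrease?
Y increases

Taking the partial derivative:
∂Y/∂Z = 48Z^3

∂Y/∂Z = 48Z^3 > 0 (assuming positive values)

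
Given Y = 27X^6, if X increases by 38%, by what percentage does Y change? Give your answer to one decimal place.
590.7%

For Y = 27X^6:
If X → X(1 + 0.38)
Then Y → Y · (1 + 0.38)^6
     ≈ Y · 6.9068

Percentage change = ((1 + 0.38)^6 − 1) × 100% ≈ 590.7%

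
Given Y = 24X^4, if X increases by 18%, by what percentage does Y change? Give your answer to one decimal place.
93.9%

For Y = 24X^4:
If X → X(1 + 0.18)
Then Y → Y · (1 + 0.18)^4
     ≈ Y · 1.9388

Percentage change = ((1 + 0.18)^4 − 1) × 100% ≈ 93.9%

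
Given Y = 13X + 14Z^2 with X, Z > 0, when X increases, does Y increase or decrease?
Y increases

Taking the partial derivative:
∂Y/∂X = 13

∂Y/∂X = 13 > 0 (assuming positive values)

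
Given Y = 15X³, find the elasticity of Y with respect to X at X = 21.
Elasticity = 3

Elasticity = (dY/dX) · (X/Y)

dY/dX = 45·X²
At X = 21: dY/dX = 19845, Y = 138915

Elasticity = 19845 · (21 / 138915) = 3

Interpretation: for a small percentage change in X, the percentage change in Y is approximately 3.00 times as large.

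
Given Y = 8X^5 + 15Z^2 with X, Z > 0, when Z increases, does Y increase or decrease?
Y increases

Taking the partial derivative:
∂Y/∂Z = 30Z

∂Y/∂Z = 30Z > 0 (assuming positive values)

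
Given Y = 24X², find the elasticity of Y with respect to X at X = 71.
Elasticity = 2

Elasticity = (dY/dX) · (X/Y)

dY/dX = 48·X
At X = 71: dY/dX = 3408, Y = 120984

Elasticity = 3408 · (71 / 120984) = 2

Interpretation: for a small percentage change in X, the percentage change in Y is approximately 2.00 times as large.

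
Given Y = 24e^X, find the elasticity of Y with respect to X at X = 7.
Elasticity = 7

Elasticity = (dY/dX) · (X/Y)

dY/dX = 24·e^X
At X = 7: dY/dX = 24·e^7, Y = 24·e^7

Elasticity = (24·e^7) · (7 / (24·e^7)) = 7

Interpretation: for a small percentage change in X, the percentage change in Y is approximately 7.00 times as large.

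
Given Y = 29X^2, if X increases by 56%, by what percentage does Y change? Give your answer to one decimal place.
143.4%

For Y = 29X^2:
If X → X(1 + 0.56)
Then Y → Y · (1 + 0.56)^2
     = Y · 2.4336

Percentage change = ((1 + 0.56)^2 − 1) × 100% ≈ 143.4%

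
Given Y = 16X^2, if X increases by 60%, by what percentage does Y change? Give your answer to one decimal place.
156.0%

For Y = 16X^2:
If X → X(1 + 0.6)
Then Y → Y · (1 + 0.6)^2
     = Y · 2.5600

Percentage change = ((1 + 0.6)^2 − 1) × 100% = 156.0%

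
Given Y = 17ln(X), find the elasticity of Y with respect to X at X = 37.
Elasticity = 1/ln(37) ≈ 0.2769

Elasticity = (dY/dX) · (X/Y)

dY/dX = 17/X
At X = 37: dY/dX = 17/37, Y = 17·ln(37)

Elasticity = (17/37) · (37 / (17·ln(37))) = 1/ln(37) ≈ 0.2769

Interpretation: for a small percentage change in X, the percentage change in Y is approximately 0.28 times as large.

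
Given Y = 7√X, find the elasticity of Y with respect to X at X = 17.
Elasticity = 1/2

Elasticity = (dY/dX) · (X/Y)

dY/dX = 7/(2·√X)
At X = 17: dY/dX = 7·√17/34, Y = 7·√17

Elasticity = (7·√17/34) · (17 / (7·√17)) = 1/2

Interpretation: for a small percentage change in X, the percentage change in Y is approximately 0.50 times as large.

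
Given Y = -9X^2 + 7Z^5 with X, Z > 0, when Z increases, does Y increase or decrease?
Y increases

Taking the partial derivative:
∂Y/∂Z = 35Z^4

∂Y/∂Z = 35Z^4 > 0 (assuming positive values)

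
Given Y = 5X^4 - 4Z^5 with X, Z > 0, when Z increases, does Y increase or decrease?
Y decreases

Taking the partial derivative:
∂Y/∂Z = -20Z^4

∂Y/∂Z = -20Z^4 < 0 (assuming positive values)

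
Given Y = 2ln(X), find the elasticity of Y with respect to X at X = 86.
Elasticity = 1/ln(86) ≈ 0.2245

Elasticity = (dY/dX) · (X/Y)

dY/dX = 2/X
At X = 86: dY/dX = 1/43, Y = 2·ln(86)

Elasticity = (1/43) · (86 / (2·ln(86))) = 1/ln(86) ≈ 0.2245

Interpretation: for a small percentage change in X, the percentage change in Y is approximately 0.22 times as large.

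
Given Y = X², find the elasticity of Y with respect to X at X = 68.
Elasticity = 2

Elasticity = (dY/dX) · (X/Y)

dY/dX = 2·X
At X = 68: dY/dX = 136, Y = 4624

Elasticity = 136 · (68 / 4624) = 2

Interpretation: for a small percentage change in X, the percentage change in Y is approximately 2.00 times as large.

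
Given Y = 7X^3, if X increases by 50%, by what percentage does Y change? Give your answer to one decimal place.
237.5%

For Y = 7X^3:
If X → X(1 + 0.5)
Then Y → Y · (1 + 0.5)^3
     = Y · 3.3750

Percentage change = ((1 + 0.5)^3 − 1) × 100% = 237.5%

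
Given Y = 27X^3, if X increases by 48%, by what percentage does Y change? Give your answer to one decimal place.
224.2%

For Y = 27X^3:
If X → X(1 + 0.48)
Then Y → Y · (1 + 0.48)^3
     ≈ Y · 3.2418

Percentage change = ((1 + 0.48)^3 − 1) × 100% ≈ 224.2%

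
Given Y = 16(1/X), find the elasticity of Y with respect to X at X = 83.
Elasticity = -1

Elasticity = (dY/dX) · (X/Y)

dY/dX = -16/X²
At X = 83: dY/dX = -16/6889, Y = 16/83

Elasticity = (-16/6889) · (83 / (16/83)) = -1

Interpretation: for a small percentage change in X, the percentage change in Y is approximately -1.00 times as large.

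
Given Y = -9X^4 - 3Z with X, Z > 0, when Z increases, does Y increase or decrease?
Y decreases

Taking the partial derivative:
∂Y/∂Z = -3

∂Y/∂Z = -3 < 0 (assuming positive values)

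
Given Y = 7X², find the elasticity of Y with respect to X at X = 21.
Elasticity = 2

Elasticity = (dY/dX) · (X/Y)

dY/dX = 14·X
At X = 21: dY/dX = 294, Y = 3087

Elasticity = 294 · (21 / 3087) = 2

Interpretation: for a small percentage change in X, the percentage change in Y is approximately 2.00 times as large.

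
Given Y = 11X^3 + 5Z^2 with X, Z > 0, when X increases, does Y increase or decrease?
Y increases

Taking the partial derivative:
∂Y/∂X = 33X^2

∂Y/∂X = 33X^2 > 0 (assuming positive values)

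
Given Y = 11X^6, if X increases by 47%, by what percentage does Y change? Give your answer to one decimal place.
909.0%

For Y = 11X^6:
If X → X(1 + 0.47)
Then Y → Y · (1 + 0.47)^6
     ≈ Y · 10.0903

Percentage change = ((1 + 0.47)^6 − 1) × 100% ≈ 909.0%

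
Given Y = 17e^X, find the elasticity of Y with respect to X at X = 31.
Elasticity = 31

Elasticity = (dY/dX) · (X/Y)

dY/dX = 17·e^X
At X = 31: dY/dX = 17·e^31, Y = 17·e^31

Elasticity = (17·e^31) · (31 / (17·e^31)) = 31

Interpretation: for a small percentage change in X, the percentage change in Y is approximately 31.00 times as large.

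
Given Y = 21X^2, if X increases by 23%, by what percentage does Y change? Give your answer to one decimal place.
51.3%

For Y = 21X^2:
If X → X(1 + 0.23)
Then Y → Y · (1 + 0.23)^2
     = Y · 1.5129

Percentage change = ((1 + 0.23)^2 − 1) × 100% ≈ 51.3%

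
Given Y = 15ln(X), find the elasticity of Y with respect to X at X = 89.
Elasticity = 1/ln(89) ≈ 0.2228

Elasticity = (dY/dX) · (X/Y)

dY/dX = 15/X
At X = 89: dY/dX = 15/89, Y = 15·ln(89)

Elasticity = (15/89) · (89 / (15·ln(89))) = 1/ln(89) ≈ 0.2228

Interpretation: for a small percentage change in X, the percentage change in Y is approximately 0.22 times as large.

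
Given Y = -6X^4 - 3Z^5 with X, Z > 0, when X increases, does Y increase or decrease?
Y decreases

Taking the partial derivative:
∂Y/∂X = -24X^3

∂Y/∂X = -24X^3 < 0 (assuming positive values)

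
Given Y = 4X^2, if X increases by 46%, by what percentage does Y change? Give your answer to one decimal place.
113.2%

For Y = 4X^2:
If X → X(1 + 0.46)
Then Y → Y · (1 + 0.46)^2
     = Y · 2.1316

Percentage change = ((1 + 0.46)^2 − 1) × 100% ≈ 113.2%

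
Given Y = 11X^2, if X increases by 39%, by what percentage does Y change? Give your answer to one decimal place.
93.2%

For Y = 11X^2:
If X → X(1 + 0.39)
Then Y → Y · (1 + 0.39)^2
     = Y · 1.9321

Percentage change = ((1 + 0.39)^2 − 1) × 100% ≈ 93.2%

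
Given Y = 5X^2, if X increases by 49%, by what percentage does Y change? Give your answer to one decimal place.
122.0%

For Y = 5X^2:
If X → X(1 + 0.49)
Then Y → Y · (1 + 0.49)^2
     = Y · 2.2201

Percentage change = ((1 + 0.49)^2 − 1) × 100% ≈ 122.0%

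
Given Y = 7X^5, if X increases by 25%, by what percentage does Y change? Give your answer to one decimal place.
205.2%

For Y = 7X^5:
If X → X(1 + 0.25)
Then Y → Y · (1 + 0.25)^5
     ≈ Y · 3.0518

Percentage change = ((1 + 0.25)^5 − 1) × 100% ≈ 205.2%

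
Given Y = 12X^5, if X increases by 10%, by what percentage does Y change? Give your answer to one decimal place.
61.1%

For Y = 12X^5:
If X → X(1 + 0.1)
Then Y → Y · (1 + 0.1)^5
     ≈ Y · 1.6105

Percentage change = ((1 + 0.1)^5 − 1) × 100% ≈ 61.1%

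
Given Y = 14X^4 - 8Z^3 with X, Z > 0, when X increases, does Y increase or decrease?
Y increases

Taking the partial derivative:
∂Y/∂X = 56X^3

∂Y/∂X = 56X^3 > 0 (assuming positive values)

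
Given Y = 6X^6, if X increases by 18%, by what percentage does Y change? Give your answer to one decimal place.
170.0%

For Y = 6X^6:
If X → X(1 + 0.18)
Then Y → Y · (1 + 0.18)^6
     ≈ Y · 2.6996

Percentage change = ((1 + 0.18)^6 − 1) × 100% ≈ 170.0%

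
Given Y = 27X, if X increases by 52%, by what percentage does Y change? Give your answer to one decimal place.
52.0%

For Y = 27X:
If X → X(1 + 0.52)
Then Y → Y · (1 + 0.52)^1
     = Y · 1.5200

Percentage change = ((1 + 0.52)^1 − 1) × 100% = 52.0%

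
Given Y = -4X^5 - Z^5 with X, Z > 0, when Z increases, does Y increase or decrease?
Y decreases

Taking the partial derivative:
∂Y/∂Z = -5Z^4

∂Y/∂Z = -5Z^4 < 0 (assuming positive values)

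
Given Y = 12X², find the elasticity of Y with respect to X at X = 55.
Elasticity = 2

Elasticity = (dY/dX) · (X/Y)

dY/dX = 24·X
At X = 55: dY/dX = 1320, Y = 36300

Elasticity = 1320 · (55 / 36300) = 2

Interpretation: for a small percentage change in X, the percentage change in Y is approximately 2.00 times as large.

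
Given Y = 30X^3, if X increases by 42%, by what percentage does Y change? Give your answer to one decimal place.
186.3%

For Y = 30X^3:
If X → X(1 + 0.42)
Then Y → Y · (1 + 0.42)^3
     ≈ Y · 2.8633

Percentage change = ((1 + 0.42)^3 − 1) × 100% ≈ 186.3%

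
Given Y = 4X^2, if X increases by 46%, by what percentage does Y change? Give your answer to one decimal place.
113.2%

For Y = 4X^2:
If X → X(1 + 0.46)
Then Y → Y · (1 + 0.46)^2
     = Y · 2.1316

Percentage change = ((1 + 0.46)^2 − 1) × 100% ≈ 113.2%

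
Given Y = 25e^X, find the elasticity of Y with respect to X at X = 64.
Elasticity = 64

Elasticity = (dY/dX) · (X/Y)

dY/dX = 25·e^X
At X = 64: dY/dX = 25·e^64, Y = 25·e^64

Elasticity = (25·e^64) · (64 / (25·e^64)) = 64

Interpretation: for a small percentage change in X, the percentage change in Y is approximately 64.00 times as large.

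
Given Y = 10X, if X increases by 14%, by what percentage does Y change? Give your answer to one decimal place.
14.0%

For Y = 10X:
If X → X(1 + 0.14)
Then Y → Y · (1 + 0.14)^1
     = Y · 1.1400

Percentage change = ((1 + 0.14)^1 − 1) × 100% = 14.0%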